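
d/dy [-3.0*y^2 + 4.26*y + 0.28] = 4.26 - 6.0*y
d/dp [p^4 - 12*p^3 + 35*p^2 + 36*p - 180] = 4*p^3 - 36*p^2 + 70*p + 36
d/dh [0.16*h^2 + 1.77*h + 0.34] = 0.32*h + 1.77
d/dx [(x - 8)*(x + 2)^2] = (x + 2)*(3*x - 14)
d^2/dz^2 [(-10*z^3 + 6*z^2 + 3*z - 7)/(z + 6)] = 2*(-10*z^3 - 180*z^2 - 1080*z + 191)/(z^3 + 18*z^2 + 108*z + 216)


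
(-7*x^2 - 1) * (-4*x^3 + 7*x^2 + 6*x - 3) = 28*x^5 - 49*x^4 - 38*x^3 + 14*x^2 - 6*x + 3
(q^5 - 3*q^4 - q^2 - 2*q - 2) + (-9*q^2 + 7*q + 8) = q^5 - 3*q^4 - 10*q^2 + 5*q + 6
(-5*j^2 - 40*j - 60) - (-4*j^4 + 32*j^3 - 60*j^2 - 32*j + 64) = 4*j^4 - 32*j^3 + 55*j^2 - 8*j - 124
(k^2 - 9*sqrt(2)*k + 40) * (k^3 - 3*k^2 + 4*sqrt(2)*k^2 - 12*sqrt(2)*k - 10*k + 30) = k^5 - 5*sqrt(2)*k^4 - 3*k^4 - 42*k^3 + 15*sqrt(2)*k^3 + 126*k^2 + 250*sqrt(2)*k^2 - 750*sqrt(2)*k - 400*k + 1200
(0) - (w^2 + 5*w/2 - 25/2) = -w^2 - 5*w/2 + 25/2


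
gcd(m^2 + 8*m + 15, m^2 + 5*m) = m + 5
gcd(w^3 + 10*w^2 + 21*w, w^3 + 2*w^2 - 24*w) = w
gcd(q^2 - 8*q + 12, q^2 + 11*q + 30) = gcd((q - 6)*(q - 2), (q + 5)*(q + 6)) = 1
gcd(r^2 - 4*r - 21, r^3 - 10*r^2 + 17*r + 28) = r - 7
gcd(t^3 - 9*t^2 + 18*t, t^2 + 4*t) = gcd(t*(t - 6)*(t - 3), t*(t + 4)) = t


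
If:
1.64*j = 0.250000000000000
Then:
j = 0.15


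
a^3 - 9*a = a*(a - 3)*(a + 3)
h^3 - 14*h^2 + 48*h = h*(h - 8)*(h - 6)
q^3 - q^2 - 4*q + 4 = (q - 2)*(q - 1)*(q + 2)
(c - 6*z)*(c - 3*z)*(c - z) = c^3 - 10*c^2*z + 27*c*z^2 - 18*z^3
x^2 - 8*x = x*(x - 8)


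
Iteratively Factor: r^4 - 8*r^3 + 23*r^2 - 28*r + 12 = (r - 3)*(r^3 - 5*r^2 + 8*r - 4) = (r - 3)*(r - 2)*(r^2 - 3*r + 2) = (r - 3)*(r - 2)*(r - 1)*(r - 2)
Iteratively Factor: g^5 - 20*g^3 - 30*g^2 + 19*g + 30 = (g + 3)*(g^4 - 3*g^3 - 11*g^2 + 3*g + 10) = (g + 1)*(g + 3)*(g^3 - 4*g^2 - 7*g + 10) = (g + 1)*(g + 2)*(g + 3)*(g^2 - 6*g + 5) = (g - 5)*(g + 1)*(g + 2)*(g + 3)*(g - 1)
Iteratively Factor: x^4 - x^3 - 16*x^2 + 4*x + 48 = (x + 3)*(x^3 - 4*x^2 - 4*x + 16) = (x - 2)*(x + 3)*(x^2 - 2*x - 8) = (x - 4)*(x - 2)*(x + 3)*(x + 2)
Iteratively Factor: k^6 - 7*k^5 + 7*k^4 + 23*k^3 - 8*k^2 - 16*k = (k - 4)*(k^5 - 3*k^4 - 5*k^3 + 3*k^2 + 4*k) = (k - 4)*(k - 1)*(k^4 - 2*k^3 - 7*k^2 - 4*k) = (k - 4)*(k - 1)*(k + 1)*(k^3 - 3*k^2 - 4*k) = (k - 4)^2*(k - 1)*(k + 1)*(k^2 + k) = (k - 4)^2*(k - 1)*(k + 1)^2*(k)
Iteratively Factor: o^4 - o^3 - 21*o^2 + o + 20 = (o - 1)*(o^3 - 21*o - 20) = (o - 1)*(o + 4)*(o^2 - 4*o - 5) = (o - 1)*(o + 1)*(o + 4)*(o - 5)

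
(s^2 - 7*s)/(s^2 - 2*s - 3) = s*(7 - s)/(-s^2 + 2*s + 3)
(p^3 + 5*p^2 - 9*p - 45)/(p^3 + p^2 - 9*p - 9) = (p + 5)/(p + 1)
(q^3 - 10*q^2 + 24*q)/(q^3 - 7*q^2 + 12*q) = (q - 6)/(q - 3)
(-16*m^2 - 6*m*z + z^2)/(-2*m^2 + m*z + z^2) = (-8*m + z)/(-m + z)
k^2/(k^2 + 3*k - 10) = k^2/(k^2 + 3*k - 10)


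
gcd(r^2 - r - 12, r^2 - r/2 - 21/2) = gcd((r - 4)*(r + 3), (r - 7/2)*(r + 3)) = r + 3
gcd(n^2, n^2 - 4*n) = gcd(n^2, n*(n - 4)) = n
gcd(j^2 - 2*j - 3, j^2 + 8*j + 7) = j + 1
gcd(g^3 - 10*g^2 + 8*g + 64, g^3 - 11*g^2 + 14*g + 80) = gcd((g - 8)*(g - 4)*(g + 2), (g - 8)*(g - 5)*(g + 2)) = g^2 - 6*g - 16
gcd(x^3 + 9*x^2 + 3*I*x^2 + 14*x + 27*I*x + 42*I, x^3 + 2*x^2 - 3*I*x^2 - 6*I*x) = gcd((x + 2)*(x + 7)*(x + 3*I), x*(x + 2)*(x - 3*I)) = x + 2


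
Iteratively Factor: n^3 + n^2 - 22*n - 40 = (n - 5)*(n^2 + 6*n + 8) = (n - 5)*(n + 2)*(n + 4)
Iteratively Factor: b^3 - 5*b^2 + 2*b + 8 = (b + 1)*(b^2 - 6*b + 8) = (b - 4)*(b + 1)*(b - 2)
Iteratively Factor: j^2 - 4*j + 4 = (j - 2)*(j - 2)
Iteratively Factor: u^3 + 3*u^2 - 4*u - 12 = (u + 2)*(u^2 + u - 6) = (u - 2)*(u + 2)*(u + 3)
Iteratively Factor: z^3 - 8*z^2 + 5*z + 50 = (z - 5)*(z^2 - 3*z - 10) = (z - 5)*(z + 2)*(z - 5)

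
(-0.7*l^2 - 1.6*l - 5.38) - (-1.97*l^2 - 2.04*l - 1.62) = 1.27*l^2 + 0.44*l - 3.76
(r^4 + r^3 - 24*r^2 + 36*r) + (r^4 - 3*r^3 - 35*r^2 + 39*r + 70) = 2*r^4 - 2*r^3 - 59*r^2 + 75*r + 70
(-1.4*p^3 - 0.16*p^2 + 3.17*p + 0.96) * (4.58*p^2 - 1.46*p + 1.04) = -6.412*p^5 + 1.3112*p^4 + 13.2962*p^3 - 0.3978*p^2 + 1.8952*p + 0.9984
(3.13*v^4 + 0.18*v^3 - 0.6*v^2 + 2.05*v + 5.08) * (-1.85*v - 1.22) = -5.7905*v^5 - 4.1516*v^4 + 0.8904*v^3 - 3.0605*v^2 - 11.899*v - 6.1976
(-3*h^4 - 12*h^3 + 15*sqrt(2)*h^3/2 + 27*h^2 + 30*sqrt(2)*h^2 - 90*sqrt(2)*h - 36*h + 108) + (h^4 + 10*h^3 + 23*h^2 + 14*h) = -2*h^4 - 2*h^3 + 15*sqrt(2)*h^3/2 + 30*sqrt(2)*h^2 + 50*h^2 - 90*sqrt(2)*h - 22*h + 108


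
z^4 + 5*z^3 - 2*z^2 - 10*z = z*(z + 5)*(z - sqrt(2))*(z + sqrt(2))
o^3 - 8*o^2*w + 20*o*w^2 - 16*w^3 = (o - 4*w)*(o - 2*w)^2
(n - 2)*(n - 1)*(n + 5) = n^3 + 2*n^2 - 13*n + 10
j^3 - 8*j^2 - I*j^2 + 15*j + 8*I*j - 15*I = (j - 5)*(j - 3)*(j - I)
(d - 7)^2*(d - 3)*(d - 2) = d^4 - 19*d^3 + 125*d^2 - 329*d + 294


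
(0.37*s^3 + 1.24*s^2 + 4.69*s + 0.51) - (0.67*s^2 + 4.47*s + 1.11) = 0.37*s^3 + 0.57*s^2 + 0.220000000000001*s - 0.6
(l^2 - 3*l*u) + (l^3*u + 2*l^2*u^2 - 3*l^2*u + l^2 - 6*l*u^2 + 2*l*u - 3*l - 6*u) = l^3*u + 2*l^2*u^2 - 3*l^2*u + 2*l^2 - 6*l*u^2 - l*u - 3*l - 6*u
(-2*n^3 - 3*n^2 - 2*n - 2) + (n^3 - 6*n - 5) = -n^3 - 3*n^2 - 8*n - 7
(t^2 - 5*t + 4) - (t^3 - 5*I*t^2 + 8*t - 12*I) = -t^3 + t^2 + 5*I*t^2 - 13*t + 4 + 12*I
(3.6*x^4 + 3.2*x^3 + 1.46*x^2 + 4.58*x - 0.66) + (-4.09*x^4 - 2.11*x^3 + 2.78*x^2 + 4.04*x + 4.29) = -0.49*x^4 + 1.09*x^3 + 4.24*x^2 + 8.62*x + 3.63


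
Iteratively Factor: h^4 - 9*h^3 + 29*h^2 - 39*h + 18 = (h - 2)*(h^3 - 7*h^2 + 15*h - 9) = (h - 3)*(h - 2)*(h^2 - 4*h + 3) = (h - 3)*(h - 2)*(h - 1)*(h - 3)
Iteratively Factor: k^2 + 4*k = (k)*(k + 4)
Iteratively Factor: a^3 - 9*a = (a - 3)*(a^2 + 3*a) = (a - 3)*(a + 3)*(a)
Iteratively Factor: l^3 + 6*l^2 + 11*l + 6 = (l + 1)*(l^2 + 5*l + 6) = (l + 1)*(l + 2)*(l + 3)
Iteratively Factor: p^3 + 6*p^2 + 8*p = (p)*(p^2 + 6*p + 8) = p*(p + 4)*(p + 2)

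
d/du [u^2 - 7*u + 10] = 2*u - 7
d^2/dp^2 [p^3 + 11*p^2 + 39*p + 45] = 6*p + 22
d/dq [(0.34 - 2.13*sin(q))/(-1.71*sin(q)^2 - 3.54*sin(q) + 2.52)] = (-3.6423*sin(q)^2 + 1.1628*sin(q) - 4.164)*cos(q)/(2.9241*sin(q)^4 + 12.1068*sin(q)^3 + 3.9132*sin(q)^2 - 17.8416*sin(q) + 6.3504)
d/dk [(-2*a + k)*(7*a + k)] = 5*a + 2*k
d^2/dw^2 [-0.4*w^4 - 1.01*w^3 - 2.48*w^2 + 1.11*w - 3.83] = -4.8*w^2 - 6.06*w - 4.96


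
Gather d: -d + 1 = 1 - d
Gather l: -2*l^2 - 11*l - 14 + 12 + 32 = -2*l^2 - 11*l + 30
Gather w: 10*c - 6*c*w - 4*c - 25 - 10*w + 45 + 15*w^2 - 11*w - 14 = 6*c + 15*w^2 + w*(-6*c - 21) + 6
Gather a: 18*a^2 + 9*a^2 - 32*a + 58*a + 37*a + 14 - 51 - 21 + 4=27*a^2 + 63*a - 54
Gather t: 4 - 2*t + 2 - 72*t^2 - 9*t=-72*t^2 - 11*t + 6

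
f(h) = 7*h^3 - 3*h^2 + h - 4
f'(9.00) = 1648.00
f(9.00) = 4865.00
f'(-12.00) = 3097.00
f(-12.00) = -12544.00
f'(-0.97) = 26.58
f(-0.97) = -14.18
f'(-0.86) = 21.69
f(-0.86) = -11.53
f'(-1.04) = 29.95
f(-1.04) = -16.16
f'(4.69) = 434.78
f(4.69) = 656.83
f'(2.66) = 133.63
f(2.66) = 109.18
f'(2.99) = 170.80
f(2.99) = 159.29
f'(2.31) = 99.20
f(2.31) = 68.59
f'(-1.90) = 88.21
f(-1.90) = -64.74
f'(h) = 21*h^2 - 6*h + 1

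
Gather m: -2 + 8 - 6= 0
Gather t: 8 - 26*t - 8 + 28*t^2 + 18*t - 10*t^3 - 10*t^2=-10*t^3 + 18*t^2 - 8*t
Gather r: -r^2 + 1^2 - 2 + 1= -r^2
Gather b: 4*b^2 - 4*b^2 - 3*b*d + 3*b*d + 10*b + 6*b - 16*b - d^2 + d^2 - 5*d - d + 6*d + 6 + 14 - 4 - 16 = 0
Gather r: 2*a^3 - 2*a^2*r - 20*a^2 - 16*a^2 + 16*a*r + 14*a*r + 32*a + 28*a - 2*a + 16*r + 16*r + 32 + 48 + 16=2*a^3 - 36*a^2 + 58*a + r*(-2*a^2 + 30*a + 32) + 96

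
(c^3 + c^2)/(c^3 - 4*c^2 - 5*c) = c/(c - 5)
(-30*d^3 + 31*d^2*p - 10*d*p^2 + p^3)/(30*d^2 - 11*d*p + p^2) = (6*d^2 - 5*d*p + p^2)/(-6*d + p)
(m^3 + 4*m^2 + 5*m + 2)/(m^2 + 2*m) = m + 2 + 1/m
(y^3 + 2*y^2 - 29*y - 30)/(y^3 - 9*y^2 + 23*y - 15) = (y^2 + 7*y + 6)/(y^2 - 4*y + 3)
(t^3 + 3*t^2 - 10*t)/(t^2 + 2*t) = (t^2 + 3*t - 10)/(t + 2)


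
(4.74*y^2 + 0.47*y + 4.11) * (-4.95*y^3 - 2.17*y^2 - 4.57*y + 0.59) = -23.463*y^5 - 12.6123*y^4 - 43.0262*y^3 - 8.27*y^2 - 18.5054*y + 2.4249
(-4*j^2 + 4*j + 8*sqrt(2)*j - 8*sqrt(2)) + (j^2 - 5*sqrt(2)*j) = -3*j^2 + 4*j + 3*sqrt(2)*j - 8*sqrt(2)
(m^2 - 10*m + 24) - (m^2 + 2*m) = 24 - 12*m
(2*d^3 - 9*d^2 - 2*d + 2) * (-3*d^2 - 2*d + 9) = -6*d^5 + 23*d^4 + 42*d^3 - 83*d^2 - 22*d + 18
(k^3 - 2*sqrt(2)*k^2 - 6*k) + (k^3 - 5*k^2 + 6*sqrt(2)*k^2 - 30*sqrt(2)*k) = 2*k^3 - 5*k^2 + 4*sqrt(2)*k^2 - 30*sqrt(2)*k - 6*k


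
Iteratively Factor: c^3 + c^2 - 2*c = (c - 1)*(c^2 + 2*c) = (c - 1)*(c + 2)*(c)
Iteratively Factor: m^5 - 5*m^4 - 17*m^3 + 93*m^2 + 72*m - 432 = (m - 4)*(m^4 - m^3 - 21*m^2 + 9*m + 108) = (m - 4)*(m + 3)*(m^3 - 4*m^2 - 9*m + 36) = (m - 4)^2*(m + 3)*(m^2 - 9) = (m - 4)^2*(m - 3)*(m + 3)*(m + 3)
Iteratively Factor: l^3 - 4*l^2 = (l)*(l^2 - 4*l) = l^2*(l - 4)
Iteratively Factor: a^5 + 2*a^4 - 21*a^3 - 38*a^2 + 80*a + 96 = (a + 1)*(a^4 + a^3 - 22*a^2 - 16*a + 96) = (a + 1)*(a + 4)*(a^3 - 3*a^2 - 10*a + 24) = (a - 2)*(a + 1)*(a + 4)*(a^2 - a - 12) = (a - 2)*(a + 1)*(a + 3)*(a + 4)*(a - 4)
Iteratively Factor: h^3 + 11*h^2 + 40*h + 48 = (h + 4)*(h^2 + 7*h + 12) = (h + 3)*(h + 4)*(h + 4)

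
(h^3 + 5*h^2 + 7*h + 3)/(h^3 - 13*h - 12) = (h + 1)/(h - 4)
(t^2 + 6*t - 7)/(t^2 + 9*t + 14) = (t - 1)/(t + 2)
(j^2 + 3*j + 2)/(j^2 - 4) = (j + 1)/(j - 2)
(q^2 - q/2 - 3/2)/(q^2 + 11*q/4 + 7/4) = 2*(2*q - 3)/(4*q + 7)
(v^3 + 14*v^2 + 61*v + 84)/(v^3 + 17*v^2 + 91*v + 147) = (v + 4)/(v + 7)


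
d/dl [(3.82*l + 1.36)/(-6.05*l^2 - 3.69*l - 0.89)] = (23.111*l^2 + 16.456*l + 1.6186)/(36.6025*l^4 + 44.649*l^3 + 24.3851*l^2 + 6.5682*l + 0.7921)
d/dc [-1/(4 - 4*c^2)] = -c/(2*(c^2 - 1)^2)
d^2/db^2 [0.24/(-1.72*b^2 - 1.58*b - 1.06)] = (1.420032*b^2 + 1.304448*b - 0.24*(3.44*b + 1.58)*(6.88*b + 3.16) + 0.875136)/(1.72*b^2 + 1.58*b + 1.06)^3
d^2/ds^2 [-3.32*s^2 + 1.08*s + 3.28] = -6.64000000000000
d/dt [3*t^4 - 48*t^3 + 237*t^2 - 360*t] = 12*t^3 - 144*t^2 + 474*t - 360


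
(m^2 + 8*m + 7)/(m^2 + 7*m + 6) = (m + 7)/(m + 6)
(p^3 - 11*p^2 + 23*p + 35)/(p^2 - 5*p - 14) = (p^2 - 4*p - 5)/(p + 2)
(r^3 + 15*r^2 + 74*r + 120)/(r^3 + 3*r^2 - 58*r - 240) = (r + 4)/(r - 8)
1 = 1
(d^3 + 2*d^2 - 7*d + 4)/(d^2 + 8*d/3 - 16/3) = 3*(d^2 - 2*d + 1)/(3*d - 4)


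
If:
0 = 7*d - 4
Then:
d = 4/7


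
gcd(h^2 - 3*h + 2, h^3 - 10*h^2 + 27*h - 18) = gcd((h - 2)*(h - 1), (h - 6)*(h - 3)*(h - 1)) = h - 1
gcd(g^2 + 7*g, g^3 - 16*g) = g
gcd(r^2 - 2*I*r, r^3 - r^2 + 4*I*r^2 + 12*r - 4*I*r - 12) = r - 2*I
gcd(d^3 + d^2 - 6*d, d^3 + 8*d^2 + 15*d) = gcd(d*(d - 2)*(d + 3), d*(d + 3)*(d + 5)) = d^2 + 3*d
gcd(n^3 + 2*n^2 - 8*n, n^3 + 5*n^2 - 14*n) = n^2 - 2*n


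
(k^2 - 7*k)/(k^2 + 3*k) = (k - 7)/(k + 3)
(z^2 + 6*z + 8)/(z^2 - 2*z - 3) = (z^2 + 6*z + 8)/(z^2 - 2*z - 3)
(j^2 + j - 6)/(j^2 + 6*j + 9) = (j - 2)/(j + 3)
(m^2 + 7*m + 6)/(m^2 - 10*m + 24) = (m^2 + 7*m + 6)/(m^2 - 10*m + 24)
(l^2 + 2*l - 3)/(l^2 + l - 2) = (l + 3)/(l + 2)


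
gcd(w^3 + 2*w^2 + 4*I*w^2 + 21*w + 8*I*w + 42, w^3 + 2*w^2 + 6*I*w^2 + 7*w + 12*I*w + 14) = w^2 + w*(2 + 7*I) + 14*I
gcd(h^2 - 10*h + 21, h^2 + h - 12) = h - 3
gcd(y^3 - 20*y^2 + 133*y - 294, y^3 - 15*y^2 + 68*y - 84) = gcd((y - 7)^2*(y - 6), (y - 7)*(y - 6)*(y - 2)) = y^2 - 13*y + 42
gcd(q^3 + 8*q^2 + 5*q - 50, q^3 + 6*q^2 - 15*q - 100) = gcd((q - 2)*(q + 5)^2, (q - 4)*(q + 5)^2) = q^2 + 10*q + 25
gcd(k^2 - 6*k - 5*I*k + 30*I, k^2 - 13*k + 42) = k - 6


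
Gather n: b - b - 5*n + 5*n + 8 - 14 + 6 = 0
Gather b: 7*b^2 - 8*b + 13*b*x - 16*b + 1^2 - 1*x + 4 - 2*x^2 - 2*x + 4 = 7*b^2 + b*(13*x - 24) - 2*x^2 - 3*x + 9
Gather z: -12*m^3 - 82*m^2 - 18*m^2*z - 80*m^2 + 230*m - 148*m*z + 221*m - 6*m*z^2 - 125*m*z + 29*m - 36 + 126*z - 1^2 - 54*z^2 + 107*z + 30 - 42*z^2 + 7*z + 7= -12*m^3 - 162*m^2 + 480*m + z^2*(-6*m - 96) + z*(-18*m^2 - 273*m + 240)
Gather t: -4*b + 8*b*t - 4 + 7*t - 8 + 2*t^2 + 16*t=-4*b + 2*t^2 + t*(8*b + 23) - 12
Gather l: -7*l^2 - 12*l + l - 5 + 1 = -7*l^2 - 11*l - 4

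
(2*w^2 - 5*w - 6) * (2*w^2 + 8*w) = 4*w^4 + 6*w^3 - 52*w^2 - 48*w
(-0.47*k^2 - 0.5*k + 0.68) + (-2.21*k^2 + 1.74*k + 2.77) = -2.68*k^2 + 1.24*k + 3.45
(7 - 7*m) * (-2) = 14*m - 14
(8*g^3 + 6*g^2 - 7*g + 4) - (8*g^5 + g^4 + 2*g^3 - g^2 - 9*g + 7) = -8*g^5 - g^4 + 6*g^3 + 7*g^2 + 2*g - 3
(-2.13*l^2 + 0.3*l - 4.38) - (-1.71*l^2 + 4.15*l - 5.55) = -0.42*l^2 - 3.85*l + 1.17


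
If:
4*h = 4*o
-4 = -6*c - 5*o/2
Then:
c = 2/3 - 5*o/12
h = o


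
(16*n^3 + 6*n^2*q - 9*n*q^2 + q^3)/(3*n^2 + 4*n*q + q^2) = (16*n^2 - 10*n*q + q^2)/(3*n + q)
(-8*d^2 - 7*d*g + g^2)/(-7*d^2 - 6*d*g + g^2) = (8*d - g)/(7*d - g)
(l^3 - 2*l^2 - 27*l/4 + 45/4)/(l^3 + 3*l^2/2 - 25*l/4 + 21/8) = 2*(2*l^2 - l - 15)/(4*l^2 + 12*l - 7)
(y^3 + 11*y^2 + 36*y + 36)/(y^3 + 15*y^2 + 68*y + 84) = (y + 3)/(y + 7)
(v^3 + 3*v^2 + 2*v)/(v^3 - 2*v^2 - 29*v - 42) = v*(v + 1)/(v^2 - 4*v - 21)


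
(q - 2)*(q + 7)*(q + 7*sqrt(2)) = q^3 + 5*q^2 + 7*sqrt(2)*q^2 - 14*q + 35*sqrt(2)*q - 98*sqrt(2)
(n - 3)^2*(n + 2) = n^3 - 4*n^2 - 3*n + 18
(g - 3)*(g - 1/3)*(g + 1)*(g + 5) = g^4 + 8*g^3/3 - 14*g^2 - 32*g/3 + 5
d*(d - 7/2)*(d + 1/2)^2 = d^4 - 5*d^3/2 - 13*d^2/4 - 7*d/8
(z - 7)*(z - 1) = z^2 - 8*z + 7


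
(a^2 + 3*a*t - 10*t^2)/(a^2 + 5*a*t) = (a - 2*t)/a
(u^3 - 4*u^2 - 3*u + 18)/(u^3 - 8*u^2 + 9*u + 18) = (u^2 - u - 6)/(u^2 - 5*u - 6)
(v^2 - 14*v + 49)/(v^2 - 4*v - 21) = (v - 7)/(v + 3)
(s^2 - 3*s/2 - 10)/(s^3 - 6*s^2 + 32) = (s + 5/2)/(s^2 - 2*s - 8)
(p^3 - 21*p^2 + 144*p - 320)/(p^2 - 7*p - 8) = (p^2 - 13*p + 40)/(p + 1)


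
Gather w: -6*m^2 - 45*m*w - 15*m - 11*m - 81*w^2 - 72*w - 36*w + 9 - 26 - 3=-6*m^2 - 26*m - 81*w^2 + w*(-45*m - 108) - 20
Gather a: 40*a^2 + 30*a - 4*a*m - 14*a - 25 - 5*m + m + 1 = 40*a^2 + a*(16 - 4*m) - 4*m - 24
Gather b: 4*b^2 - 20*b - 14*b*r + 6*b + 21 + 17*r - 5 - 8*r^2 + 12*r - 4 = 4*b^2 + b*(-14*r - 14) - 8*r^2 + 29*r + 12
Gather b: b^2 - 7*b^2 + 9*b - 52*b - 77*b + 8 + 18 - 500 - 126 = -6*b^2 - 120*b - 600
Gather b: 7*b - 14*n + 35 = 7*b - 14*n + 35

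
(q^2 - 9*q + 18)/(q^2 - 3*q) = (q - 6)/q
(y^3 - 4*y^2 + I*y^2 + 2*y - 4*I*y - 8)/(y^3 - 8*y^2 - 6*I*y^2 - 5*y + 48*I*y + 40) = (y^2 + 2*y*(-2 + I) - 8*I)/(y^2 - y*(8 + 5*I) + 40*I)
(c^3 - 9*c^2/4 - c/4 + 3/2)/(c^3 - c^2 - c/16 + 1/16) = 4*(4*c^2 - 5*c - 6)/(16*c^2 - 1)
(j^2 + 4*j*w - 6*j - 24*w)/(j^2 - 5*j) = (j^2 + 4*j*w - 6*j - 24*w)/(j*(j - 5))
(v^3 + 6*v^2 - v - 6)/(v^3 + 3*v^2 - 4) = (v^2 + 7*v + 6)/(v^2 + 4*v + 4)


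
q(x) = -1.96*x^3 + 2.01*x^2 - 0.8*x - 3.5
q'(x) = -5.88*x^2 + 4.02*x - 0.8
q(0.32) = -3.61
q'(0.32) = -0.12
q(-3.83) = 139.16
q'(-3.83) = -102.45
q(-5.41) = 370.00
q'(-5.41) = -194.64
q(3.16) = -47.80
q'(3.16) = -46.81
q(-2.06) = 23.81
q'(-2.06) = -34.03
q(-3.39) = 98.67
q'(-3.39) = -82.00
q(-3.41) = 100.32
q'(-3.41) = -82.88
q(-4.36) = 200.65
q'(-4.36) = -130.10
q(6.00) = -359.30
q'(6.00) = -188.36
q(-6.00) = 497.02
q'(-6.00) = -236.60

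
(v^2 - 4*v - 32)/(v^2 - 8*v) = (v + 4)/v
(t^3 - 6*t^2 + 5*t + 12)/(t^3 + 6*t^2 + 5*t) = (t^2 - 7*t + 12)/(t*(t + 5))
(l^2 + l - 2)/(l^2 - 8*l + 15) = (l^2 + l - 2)/(l^2 - 8*l + 15)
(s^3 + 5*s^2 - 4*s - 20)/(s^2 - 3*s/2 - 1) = 2*(s^2 + 7*s + 10)/(2*s + 1)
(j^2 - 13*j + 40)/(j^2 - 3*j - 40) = (j - 5)/(j + 5)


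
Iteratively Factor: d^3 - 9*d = (d + 3)*(d^2 - 3*d) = (d - 3)*(d + 3)*(d)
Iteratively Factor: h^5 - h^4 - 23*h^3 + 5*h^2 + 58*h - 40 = (h - 5)*(h^4 + 4*h^3 - 3*h^2 - 10*h + 8) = (h - 5)*(h + 2)*(h^3 + 2*h^2 - 7*h + 4) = (h - 5)*(h - 1)*(h + 2)*(h^2 + 3*h - 4) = (h - 5)*(h - 1)*(h + 2)*(h + 4)*(h - 1)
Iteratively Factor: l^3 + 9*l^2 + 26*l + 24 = (l + 3)*(l^2 + 6*l + 8) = (l + 2)*(l + 3)*(l + 4)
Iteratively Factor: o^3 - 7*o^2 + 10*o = (o - 2)*(o^2 - 5*o) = (o - 5)*(o - 2)*(o)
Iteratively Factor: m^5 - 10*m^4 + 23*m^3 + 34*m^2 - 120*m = (m + 2)*(m^4 - 12*m^3 + 47*m^2 - 60*m) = (m - 4)*(m + 2)*(m^3 - 8*m^2 + 15*m) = (m - 5)*(m - 4)*(m + 2)*(m^2 - 3*m) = m*(m - 5)*(m - 4)*(m + 2)*(m - 3)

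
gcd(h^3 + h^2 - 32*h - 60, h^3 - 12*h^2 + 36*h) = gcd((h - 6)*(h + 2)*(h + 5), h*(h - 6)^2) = h - 6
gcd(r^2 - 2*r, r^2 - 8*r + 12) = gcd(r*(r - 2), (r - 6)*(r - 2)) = r - 2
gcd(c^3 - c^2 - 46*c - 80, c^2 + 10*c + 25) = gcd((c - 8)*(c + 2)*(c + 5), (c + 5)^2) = c + 5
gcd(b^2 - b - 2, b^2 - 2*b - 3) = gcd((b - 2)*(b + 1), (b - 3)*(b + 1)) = b + 1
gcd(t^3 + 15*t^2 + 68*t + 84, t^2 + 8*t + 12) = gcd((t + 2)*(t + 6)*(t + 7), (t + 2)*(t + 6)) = t^2 + 8*t + 12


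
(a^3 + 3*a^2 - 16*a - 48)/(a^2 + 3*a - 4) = (a^2 - a - 12)/(a - 1)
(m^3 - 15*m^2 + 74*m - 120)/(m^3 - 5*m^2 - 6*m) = (m^2 - 9*m + 20)/(m*(m + 1))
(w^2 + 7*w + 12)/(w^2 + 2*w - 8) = (w + 3)/(w - 2)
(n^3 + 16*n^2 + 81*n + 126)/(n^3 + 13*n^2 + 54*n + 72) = (n + 7)/(n + 4)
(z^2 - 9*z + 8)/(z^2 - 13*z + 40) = (z - 1)/(z - 5)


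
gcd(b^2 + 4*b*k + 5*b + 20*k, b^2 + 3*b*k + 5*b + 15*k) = b + 5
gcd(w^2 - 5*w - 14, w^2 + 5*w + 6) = w + 2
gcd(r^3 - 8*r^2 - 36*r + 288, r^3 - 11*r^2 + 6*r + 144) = r^2 - 14*r + 48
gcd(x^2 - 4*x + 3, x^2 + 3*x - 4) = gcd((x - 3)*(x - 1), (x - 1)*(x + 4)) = x - 1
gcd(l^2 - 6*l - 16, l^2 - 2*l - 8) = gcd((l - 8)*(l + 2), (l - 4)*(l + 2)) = l + 2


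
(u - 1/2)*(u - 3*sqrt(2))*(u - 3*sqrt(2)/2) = u^3 - 9*sqrt(2)*u^2/2 - u^2/2 + 9*sqrt(2)*u/4 + 9*u - 9/2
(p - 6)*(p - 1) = p^2 - 7*p + 6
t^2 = t^2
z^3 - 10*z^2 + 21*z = z*(z - 7)*(z - 3)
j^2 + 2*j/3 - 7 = (j - 7/3)*(j + 3)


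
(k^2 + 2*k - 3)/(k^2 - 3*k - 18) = (k - 1)/(k - 6)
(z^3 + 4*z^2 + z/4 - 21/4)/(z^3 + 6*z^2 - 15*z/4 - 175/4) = (2*z^2 + z - 3)/(2*z^2 + 5*z - 25)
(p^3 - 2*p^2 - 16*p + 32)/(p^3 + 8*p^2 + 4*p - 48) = (p - 4)/(p + 6)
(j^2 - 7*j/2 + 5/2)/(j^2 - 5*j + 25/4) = 2*(j - 1)/(2*j - 5)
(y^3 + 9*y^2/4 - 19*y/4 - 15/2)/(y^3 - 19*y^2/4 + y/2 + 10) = (y + 3)/(y - 4)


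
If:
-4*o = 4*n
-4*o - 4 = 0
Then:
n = 1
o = -1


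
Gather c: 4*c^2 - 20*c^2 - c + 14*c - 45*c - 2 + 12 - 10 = -16*c^2 - 32*c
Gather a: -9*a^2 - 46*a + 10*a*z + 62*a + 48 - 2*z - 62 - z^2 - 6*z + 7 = -9*a^2 + a*(10*z + 16) - z^2 - 8*z - 7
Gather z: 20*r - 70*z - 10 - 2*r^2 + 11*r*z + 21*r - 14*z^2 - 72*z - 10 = -2*r^2 + 41*r - 14*z^2 + z*(11*r - 142) - 20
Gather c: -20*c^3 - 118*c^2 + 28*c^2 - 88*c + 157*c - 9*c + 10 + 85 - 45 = -20*c^3 - 90*c^2 + 60*c + 50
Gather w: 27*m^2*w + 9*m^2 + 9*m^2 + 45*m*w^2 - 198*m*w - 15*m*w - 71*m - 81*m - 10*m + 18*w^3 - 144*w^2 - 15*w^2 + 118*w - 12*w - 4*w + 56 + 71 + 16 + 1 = 18*m^2 - 162*m + 18*w^3 + w^2*(45*m - 159) + w*(27*m^2 - 213*m + 102) + 144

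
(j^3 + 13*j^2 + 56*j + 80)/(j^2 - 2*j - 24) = (j^2 + 9*j + 20)/(j - 6)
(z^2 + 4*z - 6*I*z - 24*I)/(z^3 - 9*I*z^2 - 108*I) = (z + 4)/(z^2 - 3*I*z + 18)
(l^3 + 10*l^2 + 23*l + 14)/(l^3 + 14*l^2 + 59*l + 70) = (l + 1)/(l + 5)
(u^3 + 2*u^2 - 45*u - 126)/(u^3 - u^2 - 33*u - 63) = (u + 6)/(u + 3)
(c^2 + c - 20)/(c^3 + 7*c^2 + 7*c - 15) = (c - 4)/(c^2 + 2*c - 3)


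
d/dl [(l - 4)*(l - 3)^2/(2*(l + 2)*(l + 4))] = (l^4 + 12*l^3 - 69*l^2 - 88*l + 480)/(2*(l^4 + 12*l^3 + 52*l^2 + 96*l + 64))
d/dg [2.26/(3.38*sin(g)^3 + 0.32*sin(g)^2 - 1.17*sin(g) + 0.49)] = (-22.9164*sin(g)^2 - 1.4464*sin(g) + 2.6442)*cos(g)/(3.38*sin(g)^3 + 0.32*sin(g)^2 - 1.17*sin(g) + 0.49)^2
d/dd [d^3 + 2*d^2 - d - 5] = 3*d^2 + 4*d - 1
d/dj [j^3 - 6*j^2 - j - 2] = 3*j^2 - 12*j - 1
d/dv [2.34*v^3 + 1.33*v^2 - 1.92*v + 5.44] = 7.02*v^2 + 2.66*v - 1.92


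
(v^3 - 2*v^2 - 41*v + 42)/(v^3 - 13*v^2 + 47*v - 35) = (v + 6)/(v - 5)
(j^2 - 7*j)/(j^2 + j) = (j - 7)/(j + 1)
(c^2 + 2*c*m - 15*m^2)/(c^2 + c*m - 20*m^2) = (c - 3*m)/(c - 4*m)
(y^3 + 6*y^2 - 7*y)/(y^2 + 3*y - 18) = y*(y^2 + 6*y - 7)/(y^2 + 3*y - 18)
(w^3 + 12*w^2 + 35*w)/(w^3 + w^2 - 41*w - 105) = w*(w + 7)/(w^2 - 4*w - 21)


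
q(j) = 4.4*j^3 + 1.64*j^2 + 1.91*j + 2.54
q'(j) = 13.2*j^2 + 3.28*j + 1.91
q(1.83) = 38.49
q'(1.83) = 52.12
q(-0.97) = -1.79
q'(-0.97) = 11.15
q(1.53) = 25.06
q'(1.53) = 37.83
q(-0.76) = 0.10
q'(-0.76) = 7.04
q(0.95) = 9.61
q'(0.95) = 16.94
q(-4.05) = -270.59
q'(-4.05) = 205.14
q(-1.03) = -2.50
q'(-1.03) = 12.54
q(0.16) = 2.91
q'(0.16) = 2.77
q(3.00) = 141.83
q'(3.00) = 130.55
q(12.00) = 7864.82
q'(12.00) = 1942.07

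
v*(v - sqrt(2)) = v^2 - sqrt(2)*v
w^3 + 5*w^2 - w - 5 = (w - 1)*(w + 1)*(w + 5)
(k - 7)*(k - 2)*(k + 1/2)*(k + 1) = k^4 - 15*k^3/2 + k^2 + 33*k/2 + 7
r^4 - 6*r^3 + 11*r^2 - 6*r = r*(r - 3)*(r - 2)*(r - 1)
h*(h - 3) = h^2 - 3*h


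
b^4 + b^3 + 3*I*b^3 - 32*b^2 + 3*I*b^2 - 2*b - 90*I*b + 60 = (b - 5)*(b + 6)*(b + I)*(b + 2*I)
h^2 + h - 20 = (h - 4)*(h + 5)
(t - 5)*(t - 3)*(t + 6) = t^3 - 2*t^2 - 33*t + 90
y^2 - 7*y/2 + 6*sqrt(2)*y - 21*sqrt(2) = (y - 7/2)*(y + 6*sqrt(2))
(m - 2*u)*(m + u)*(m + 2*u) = m^3 + m^2*u - 4*m*u^2 - 4*u^3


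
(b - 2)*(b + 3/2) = b^2 - b/2 - 3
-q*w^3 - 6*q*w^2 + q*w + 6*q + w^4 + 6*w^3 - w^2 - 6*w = (-q + w)*(w - 1)*(w + 1)*(w + 6)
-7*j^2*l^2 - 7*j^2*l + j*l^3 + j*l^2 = l*(-7*j + l)*(j*l + j)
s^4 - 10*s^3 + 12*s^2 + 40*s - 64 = (s - 8)*(s - 2)^2*(s + 2)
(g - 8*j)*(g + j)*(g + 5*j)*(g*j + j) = g^4*j - 2*g^3*j^2 + g^3*j - 43*g^2*j^3 - 2*g^2*j^2 - 40*g*j^4 - 43*g*j^3 - 40*j^4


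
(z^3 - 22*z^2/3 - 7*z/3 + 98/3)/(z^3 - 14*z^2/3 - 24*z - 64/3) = (3*z^2 - 28*z + 49)/(3*z^2 - 20*z - 32)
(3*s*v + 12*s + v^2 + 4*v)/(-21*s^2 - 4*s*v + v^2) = (-v - 4)/(7*s - v)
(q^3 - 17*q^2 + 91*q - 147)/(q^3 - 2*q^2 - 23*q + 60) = (q^2 - 14*q + 49)/(q^2 + q - 20)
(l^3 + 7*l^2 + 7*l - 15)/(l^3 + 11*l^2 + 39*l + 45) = (l - 1)/(l + 3)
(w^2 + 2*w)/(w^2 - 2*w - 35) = w*(w + 2)/(w^2 - 2*w - 35)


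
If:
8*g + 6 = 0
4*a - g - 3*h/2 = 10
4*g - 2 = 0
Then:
No Solution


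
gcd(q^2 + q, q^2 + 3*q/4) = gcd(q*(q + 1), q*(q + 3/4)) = q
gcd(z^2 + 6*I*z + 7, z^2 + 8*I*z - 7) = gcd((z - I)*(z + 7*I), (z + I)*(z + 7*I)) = z + 7*I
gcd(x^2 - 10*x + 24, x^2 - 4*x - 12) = x - 6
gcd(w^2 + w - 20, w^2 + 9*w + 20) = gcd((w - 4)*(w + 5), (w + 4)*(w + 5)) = w + 5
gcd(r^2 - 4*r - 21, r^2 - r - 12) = r + 3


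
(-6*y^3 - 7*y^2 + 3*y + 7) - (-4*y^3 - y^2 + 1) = -2*y^3 - 6*y^2 + 3*y + 6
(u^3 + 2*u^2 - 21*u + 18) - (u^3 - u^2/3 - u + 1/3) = 7*u^2/3 - 20*u + 53/3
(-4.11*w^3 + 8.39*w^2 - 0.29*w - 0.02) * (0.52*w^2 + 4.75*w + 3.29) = -2.1372*w^5 - 15.1597*w^4 + 26.1798*w^3 + 26.2152*w^2 - 1.0491*w - 0.0658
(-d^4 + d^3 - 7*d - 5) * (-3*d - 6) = 3*d^5 + 3*d^4 - 6*d^3 + 21*d^2 + 57*d + 30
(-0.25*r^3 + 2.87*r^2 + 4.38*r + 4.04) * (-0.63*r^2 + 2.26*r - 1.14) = 0.1575*r^5 - 2.3731*r^4 + 4.0118*r^3 + 4.0818*r^2 + 4.1372*r - 4.6056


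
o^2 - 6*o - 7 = (o - 7)*(o + 1)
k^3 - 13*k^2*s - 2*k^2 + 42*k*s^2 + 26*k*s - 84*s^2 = (k - 2)*(k - 7*s)*(k - 6*s)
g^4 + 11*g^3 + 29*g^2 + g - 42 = (g - 1)*(g + 2)*(g + 3)*(g + 7)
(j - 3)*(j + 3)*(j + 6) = j^3 + 6*j^2 - 9*j - 54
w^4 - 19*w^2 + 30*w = w*(w - 3)*(w - 2)*(w + 5)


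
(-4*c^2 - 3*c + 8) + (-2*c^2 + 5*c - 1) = -6*c^2 + 2*c + 7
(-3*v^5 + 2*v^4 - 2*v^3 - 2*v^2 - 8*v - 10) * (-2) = 6*v^5 - 4*v^4 + 4*v^3 + 4*v^2 + 16*v + 20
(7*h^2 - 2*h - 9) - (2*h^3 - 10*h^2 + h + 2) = -2*h^3 + 17*h^2 - 3*h - 11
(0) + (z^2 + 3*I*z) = z^2 + 3*I*z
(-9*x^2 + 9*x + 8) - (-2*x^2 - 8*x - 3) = -7*x^2 + 17*x + 11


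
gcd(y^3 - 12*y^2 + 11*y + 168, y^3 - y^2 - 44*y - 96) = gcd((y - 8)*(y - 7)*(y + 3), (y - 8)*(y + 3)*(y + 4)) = y^2 - 5*y - 24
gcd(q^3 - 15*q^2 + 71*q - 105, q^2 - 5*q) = q - 5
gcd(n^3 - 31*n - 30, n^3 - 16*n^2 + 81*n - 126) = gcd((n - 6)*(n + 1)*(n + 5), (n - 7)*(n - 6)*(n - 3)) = n - 6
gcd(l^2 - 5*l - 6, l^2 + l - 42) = l - 6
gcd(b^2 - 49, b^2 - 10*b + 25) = 1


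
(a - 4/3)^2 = a^2 - 8*a/3 + 16/9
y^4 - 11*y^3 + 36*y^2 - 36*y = y*(y - 6)*(y - 3)*(y - 2)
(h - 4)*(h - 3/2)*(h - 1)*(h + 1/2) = h^4 - 6*h^3 + 33*h^2/4 - h/4 - 3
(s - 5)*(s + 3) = s^2 - 2*s - 15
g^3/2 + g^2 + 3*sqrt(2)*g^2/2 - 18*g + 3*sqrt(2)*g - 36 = (g/2 + 1)*(g - 3*sqrt(2))*(g + 6*sqrt(2))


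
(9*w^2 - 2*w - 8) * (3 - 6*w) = -54*w^3 + 39*w^2 + 42*w - 24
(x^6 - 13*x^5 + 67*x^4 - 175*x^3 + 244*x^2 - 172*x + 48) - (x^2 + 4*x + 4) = x^6 - 13*x^5 + 67*x^4 - 175*x^3 + 243*x^2 - 176*x + 44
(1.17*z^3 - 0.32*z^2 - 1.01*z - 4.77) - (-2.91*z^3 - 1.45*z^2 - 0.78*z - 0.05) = 4.08*z^3 + 1.13*z^2 - 0.23*z - 4.72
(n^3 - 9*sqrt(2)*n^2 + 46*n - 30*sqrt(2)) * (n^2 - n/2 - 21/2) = n^5 - 9*sqrt(2)*n^4 - n^4/2 + 9*sqrt(2)*n^3/2 + 71*n^3/2 - 23*n^2 + 129*sqrt(2)*n^2/2 - 483*n + 15*sqrt(2)*n + 315*sqrt(2)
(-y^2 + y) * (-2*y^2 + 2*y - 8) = 2*y^4 - 4*y^3 + 10*y^2 - 8*y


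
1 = 1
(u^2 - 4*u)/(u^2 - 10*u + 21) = u*(u - 4)/(u^2 - 10*u + 21)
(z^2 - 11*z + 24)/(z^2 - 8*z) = (z - 3)/z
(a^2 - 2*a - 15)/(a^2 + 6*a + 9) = (a - 5)/(a + 3)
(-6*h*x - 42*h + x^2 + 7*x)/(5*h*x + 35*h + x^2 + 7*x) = (-6*h + x)/(5*h + x)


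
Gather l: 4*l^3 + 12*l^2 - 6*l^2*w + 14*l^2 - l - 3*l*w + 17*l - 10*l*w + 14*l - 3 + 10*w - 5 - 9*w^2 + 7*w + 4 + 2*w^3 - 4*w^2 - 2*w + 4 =4*l^3 + l^2*(26 - 6*w) + l*(30 - 13*w) + 2*w^3 - 13*w^2 + 15*w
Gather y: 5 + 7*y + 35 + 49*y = 56*y + 40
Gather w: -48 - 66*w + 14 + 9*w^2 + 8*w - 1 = 9*w^2 - 58*w - 35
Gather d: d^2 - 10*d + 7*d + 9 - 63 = d^2 - 3*d - 54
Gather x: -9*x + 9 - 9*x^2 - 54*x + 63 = -9*x^2 - 63*x + 72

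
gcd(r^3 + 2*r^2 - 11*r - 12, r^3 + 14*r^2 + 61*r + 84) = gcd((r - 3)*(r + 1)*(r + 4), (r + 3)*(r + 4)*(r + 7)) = r + 4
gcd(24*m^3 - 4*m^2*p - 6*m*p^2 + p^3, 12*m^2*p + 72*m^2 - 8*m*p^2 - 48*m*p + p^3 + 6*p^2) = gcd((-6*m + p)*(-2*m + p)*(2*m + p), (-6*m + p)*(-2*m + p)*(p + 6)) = 12*m^2 - 8*m*p + p^2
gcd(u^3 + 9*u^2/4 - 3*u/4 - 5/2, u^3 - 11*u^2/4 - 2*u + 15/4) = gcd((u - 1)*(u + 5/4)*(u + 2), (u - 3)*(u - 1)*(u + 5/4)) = u^2 + u/4 - 5/4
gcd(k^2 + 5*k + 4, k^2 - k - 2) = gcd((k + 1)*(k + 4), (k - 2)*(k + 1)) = k + 1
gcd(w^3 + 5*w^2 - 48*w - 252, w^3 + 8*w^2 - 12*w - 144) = w^2 + 12*w + 36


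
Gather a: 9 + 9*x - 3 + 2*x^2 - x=2*x^2 + 8*x + 6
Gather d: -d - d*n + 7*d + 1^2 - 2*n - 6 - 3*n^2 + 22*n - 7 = d*(6 - n) - 3*n^2 + 20*n - 12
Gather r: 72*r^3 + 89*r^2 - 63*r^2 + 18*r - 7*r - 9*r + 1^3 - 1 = 72*r^3 + 26*r^2 + 2*r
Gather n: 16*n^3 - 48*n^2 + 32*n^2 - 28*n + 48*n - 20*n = 16*n^3 - 16*n^2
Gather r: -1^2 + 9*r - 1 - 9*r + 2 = 0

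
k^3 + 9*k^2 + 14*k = k*(k + 2)*(k + 7)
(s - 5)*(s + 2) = s^2 - 3*s - 10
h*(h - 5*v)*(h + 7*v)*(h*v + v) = h^4*v + 2*h^3*v^2 + h^3*v - 35*h^2*v^3 + 2*h^2*v^2 - 35*h*v^3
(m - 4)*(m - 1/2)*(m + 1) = m^3 - 7*m^2/2 - 5*m/2 + 2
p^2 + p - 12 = (p - 3)*(p + 4)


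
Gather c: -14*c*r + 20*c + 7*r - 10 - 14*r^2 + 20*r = c*(20 - 14*r) - 14*r^2 + 27*r - 10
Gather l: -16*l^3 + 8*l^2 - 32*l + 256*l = -16*l^3 + 8*l^2 + 224*l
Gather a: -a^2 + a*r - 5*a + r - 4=-a^2 + a*(r - 5) + r - 4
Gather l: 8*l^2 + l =8*l^2 + l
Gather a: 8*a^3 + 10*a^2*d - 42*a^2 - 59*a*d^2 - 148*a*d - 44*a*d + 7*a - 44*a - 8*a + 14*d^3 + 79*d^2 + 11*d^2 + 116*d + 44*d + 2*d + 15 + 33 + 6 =8*a^3 + a^2*(10*d - 42) + a*(-59*d^2 - 192*d - 45) + 14*d^3 + 90*d^2 + 162*d + 54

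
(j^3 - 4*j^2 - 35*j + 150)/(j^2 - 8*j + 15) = (j^2 + j - 30)/(j - 3)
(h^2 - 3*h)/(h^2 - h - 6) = h/(h + 2)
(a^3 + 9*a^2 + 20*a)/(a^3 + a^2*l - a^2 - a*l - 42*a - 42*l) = a*(a^2 + 9*a + 20)/(a^3 + a^2*l - a^2 - a*l - 42*a - 42*l)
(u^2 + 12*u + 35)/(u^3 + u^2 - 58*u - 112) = (u + 5)/(u^2 - 6*u - 16)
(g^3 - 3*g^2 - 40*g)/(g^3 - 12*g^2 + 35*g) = (g^2 - 3*g - 40)/(g^2 - 12*g + 35)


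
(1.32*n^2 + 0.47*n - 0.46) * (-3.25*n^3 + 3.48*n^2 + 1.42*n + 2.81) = -4.29*n^5 + 3.0661*n^4 + 5.005*n^3 + 2.7758*n^2 + 0.6675*n - 1.2926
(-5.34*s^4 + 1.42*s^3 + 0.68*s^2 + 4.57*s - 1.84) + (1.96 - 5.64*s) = -5.34*s^4 + 1.42*s^3 + 0.68*s^2 - 1.07*s + 0.12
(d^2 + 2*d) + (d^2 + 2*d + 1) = 2*d^2 + 4*d + 1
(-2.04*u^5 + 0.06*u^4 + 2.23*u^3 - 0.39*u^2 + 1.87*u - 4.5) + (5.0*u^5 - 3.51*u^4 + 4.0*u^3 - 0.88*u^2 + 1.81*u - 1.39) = 2.96*u^5 - 3.45*u^4 + 6.23*u^3 - 1.27*u^2 + 3.68*u - 5.89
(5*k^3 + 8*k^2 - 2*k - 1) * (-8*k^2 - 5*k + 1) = -40*k^5 - 89*k^4 - 19*k^3 + 26*k^2 + 3*k - 1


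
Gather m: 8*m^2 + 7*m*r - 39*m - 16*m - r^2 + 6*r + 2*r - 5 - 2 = 8*m^2 + m*(7*r - 55) - r^2 + 8*r - 7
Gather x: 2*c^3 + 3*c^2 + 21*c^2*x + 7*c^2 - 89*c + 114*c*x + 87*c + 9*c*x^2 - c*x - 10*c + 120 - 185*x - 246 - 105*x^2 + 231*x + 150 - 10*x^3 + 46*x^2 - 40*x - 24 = 2*c^3 + 10*c^2 - 12*c - 10*x^3 + x^2*(9*c - 59) + x*(21*c^2 + 113*c + 6)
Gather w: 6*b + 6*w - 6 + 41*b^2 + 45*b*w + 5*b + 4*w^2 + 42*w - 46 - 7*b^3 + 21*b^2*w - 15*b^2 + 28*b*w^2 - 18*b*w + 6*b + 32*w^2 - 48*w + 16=-7*b^3 + 26*b^2 + 17*b + w^2*(28*b + 36) + w*(21*b^2 + 27*b) - 36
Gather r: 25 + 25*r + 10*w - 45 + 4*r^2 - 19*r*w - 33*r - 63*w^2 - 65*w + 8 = 4*r^2 + r*(-19*w - 8) - 63*w^2 - 55*w - 12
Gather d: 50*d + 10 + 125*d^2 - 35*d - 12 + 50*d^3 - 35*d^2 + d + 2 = 50*d^3 + 90*d^2 + 16*d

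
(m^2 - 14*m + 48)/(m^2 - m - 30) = (m - 8)/(m + 5)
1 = 1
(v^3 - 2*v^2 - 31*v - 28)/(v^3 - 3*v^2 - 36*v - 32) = (v - 7)/(v - 8)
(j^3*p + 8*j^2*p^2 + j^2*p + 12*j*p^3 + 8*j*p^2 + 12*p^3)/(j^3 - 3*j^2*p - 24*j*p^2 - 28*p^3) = p*(-j^2 - 6*j*p - j - 6*p)/(-j^2 + 5*j*p + 14*p^2)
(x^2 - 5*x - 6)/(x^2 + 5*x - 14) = (x^2 - 5*x - 6)/(x^2 + 5*x - 14)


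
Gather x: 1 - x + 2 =3 - x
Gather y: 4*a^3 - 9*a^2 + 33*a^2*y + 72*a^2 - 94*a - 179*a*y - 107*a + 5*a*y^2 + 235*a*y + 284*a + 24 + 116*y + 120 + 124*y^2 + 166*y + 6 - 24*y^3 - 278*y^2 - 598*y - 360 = 4*a^3 + 63*a^2 + 83*a - 24*y^3 + y^2*(5*a - 154) + y*(33*a^2 + 56*a - 316) - 210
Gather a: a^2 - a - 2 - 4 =a^2 - a - 6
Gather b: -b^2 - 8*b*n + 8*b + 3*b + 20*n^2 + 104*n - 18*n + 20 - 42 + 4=-b^2 + b*(11 - 8*n) + 20*n^2 + 86*n - 18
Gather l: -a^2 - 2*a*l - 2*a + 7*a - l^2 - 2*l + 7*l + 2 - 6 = -a^2 + 5*a - l^2 + l*(5 - 2*a) - 4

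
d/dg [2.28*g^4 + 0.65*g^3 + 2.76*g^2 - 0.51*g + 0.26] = 9.12*g^3 + 1.95*g^2 + 5.52*g - 0.51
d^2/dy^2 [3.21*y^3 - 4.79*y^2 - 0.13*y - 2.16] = 19.26*y - 9.58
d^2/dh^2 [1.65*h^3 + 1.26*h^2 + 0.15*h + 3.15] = 9.9*h + 2.52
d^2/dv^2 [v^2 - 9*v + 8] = 2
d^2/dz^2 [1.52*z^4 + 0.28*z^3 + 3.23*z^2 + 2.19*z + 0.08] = 18.24*z^2 + 1.68*z + 6.46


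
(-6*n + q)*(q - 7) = -6*n*q + 42*n + q^2 - 7*q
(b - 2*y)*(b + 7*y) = b^2 + 5*b*y - 14*y^2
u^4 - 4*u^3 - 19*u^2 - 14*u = u*(u - 7)*(u + 1)*(u + 2)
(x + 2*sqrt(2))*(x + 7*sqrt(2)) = x^2 + 9*sqrt(2)*x + 28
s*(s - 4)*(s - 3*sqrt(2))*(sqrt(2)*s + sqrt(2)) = sqrt(2)*s^4 - 6*s^3 - 3*sqrt(2)*s^3 - 4*sqrt(2)*s^2 + 18*s^2 + 24*s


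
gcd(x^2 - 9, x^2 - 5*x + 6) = x - 3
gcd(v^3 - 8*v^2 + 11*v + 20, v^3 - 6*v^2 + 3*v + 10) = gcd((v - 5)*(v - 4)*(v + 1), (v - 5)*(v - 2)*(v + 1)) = v^2 - 4*v - 5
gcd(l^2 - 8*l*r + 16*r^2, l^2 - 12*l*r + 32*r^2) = -l + 4*r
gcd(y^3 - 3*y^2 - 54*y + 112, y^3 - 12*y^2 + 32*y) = y - 8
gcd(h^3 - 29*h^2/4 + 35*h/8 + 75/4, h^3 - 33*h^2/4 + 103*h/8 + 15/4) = h^2 - 17*h/2 + 15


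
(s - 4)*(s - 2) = s^2 - 6*s + 8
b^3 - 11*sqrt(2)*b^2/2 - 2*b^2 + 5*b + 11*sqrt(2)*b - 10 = (b - 2)*(b - 5*sqrt(2))*(b - sqrt(2)/2)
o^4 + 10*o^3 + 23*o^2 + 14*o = o*(o + 1)*(o + 2)*(o + 7)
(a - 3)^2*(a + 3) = a^3 - 3*a^2 - 9*a + 27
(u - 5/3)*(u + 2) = u^2 + u/3 - 10/3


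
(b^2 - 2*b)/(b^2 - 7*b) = (b - 2)/(b - 7)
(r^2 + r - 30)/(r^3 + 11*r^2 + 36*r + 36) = (r - 5)/(r^2 + 5*r + 6)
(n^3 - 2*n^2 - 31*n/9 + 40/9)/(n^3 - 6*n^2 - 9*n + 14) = (n^2 - n - 40/9)/(n^2 - 5*n - 14)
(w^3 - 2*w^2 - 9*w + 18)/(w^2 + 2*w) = (w^3 - 2*w^2 - 9*w + 18)/(w*(w + 2))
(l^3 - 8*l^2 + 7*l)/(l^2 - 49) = l*(l - 1)/(l + 7)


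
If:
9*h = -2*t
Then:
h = -2*t/9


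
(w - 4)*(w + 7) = w^2 + 3*w - 28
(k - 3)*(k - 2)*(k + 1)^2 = k^4 - 3*k^3 - 3*k^2 + 7*k + 6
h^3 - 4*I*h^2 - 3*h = h*(h - 3*I)*(h - I)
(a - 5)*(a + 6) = a^2 + a - 30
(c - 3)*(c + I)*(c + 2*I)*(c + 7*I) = c^4 - 3*c^3 + 10*I*c^3 - 23*c^2 - 30*I*c^2 + 69*c - 14*I*c + 42*I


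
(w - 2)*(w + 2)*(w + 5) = w^3 + 5*w^2 - 4*w - 20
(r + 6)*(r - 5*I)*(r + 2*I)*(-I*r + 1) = -I*r^4 - 2*r^3 - 6*I*r^3 - 12*r^2 - 13*I*r^2 + 10*r - 78*I*r + 60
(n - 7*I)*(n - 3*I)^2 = n^3 - 13*I*n^2 - 51*n + 63*I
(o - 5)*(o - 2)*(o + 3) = o^3 - 4*o^2 - 11*o + 30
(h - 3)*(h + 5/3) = h^2 - 4*h/3 - 5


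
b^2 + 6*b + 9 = (b + 3)^2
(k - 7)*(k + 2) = k^2 - 5*k - 14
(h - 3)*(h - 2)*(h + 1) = h^3 - 4*h^2 + h + 6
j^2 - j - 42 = (j - 7)*(j + 6)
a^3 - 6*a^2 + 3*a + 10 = (a - 5)*(a - 2)*(a + 1)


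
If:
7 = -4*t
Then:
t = -7/4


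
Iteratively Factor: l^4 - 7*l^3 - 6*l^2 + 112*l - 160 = (l - 5)*(l^3 - 2*l^2 - 16*l + 32) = (l - 5)*(l + 4)*(l^2 - 6*l + 8) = (l - 5)*(l - 4)*(l + 4)*(l - 2)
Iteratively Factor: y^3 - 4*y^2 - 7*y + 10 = (y - 5)*(y^2 + y - 2) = (y - 5)*(y - 1)*(y + 2)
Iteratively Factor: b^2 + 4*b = (b + 4)*(b)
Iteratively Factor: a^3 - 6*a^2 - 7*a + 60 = (a + 3)*(a^2 - 9*a + 20) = (a - 5)*(a + 3)*(a - 4)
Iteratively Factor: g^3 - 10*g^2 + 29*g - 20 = (g - 5)*(g^2 - 5*g + 4) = (g - 5)*(g - 4)*(g - 1)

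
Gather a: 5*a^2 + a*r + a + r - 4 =5*a^2 + a*(r + 1) + r - 4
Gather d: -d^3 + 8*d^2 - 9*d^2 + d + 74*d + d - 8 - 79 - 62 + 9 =-d^3 - d^2 + 76*d - 140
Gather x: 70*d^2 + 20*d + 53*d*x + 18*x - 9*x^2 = 70*d^2 + 20*d - 9*x^2 + x*(53*d + 18)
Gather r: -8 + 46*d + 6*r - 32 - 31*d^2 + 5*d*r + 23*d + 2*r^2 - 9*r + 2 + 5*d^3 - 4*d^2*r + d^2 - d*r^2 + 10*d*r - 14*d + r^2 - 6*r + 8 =5*d^3 - 30*d^2 + 55*d + r^2*(3 - d) + r*(-4*d^2 + 15*d - 9) - 30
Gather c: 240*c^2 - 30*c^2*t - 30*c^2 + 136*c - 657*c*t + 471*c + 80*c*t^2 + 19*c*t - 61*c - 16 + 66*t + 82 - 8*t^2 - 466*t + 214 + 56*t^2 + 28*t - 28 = c^2*(210 - 30*t) + c*(80*t^2 - 638*t + 546) + 48*t^2 - 372*t + 252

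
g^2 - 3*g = g*(g - 3)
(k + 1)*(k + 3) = k^2 + 4*k + 3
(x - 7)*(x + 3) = x^2 - 4*x - 21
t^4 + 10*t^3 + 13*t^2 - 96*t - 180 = (t - 3)*(t + 2)*(t + 5)*(t + 6)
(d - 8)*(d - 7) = d^2 - 15*d + 56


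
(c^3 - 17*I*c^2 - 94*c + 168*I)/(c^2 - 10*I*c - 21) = (c^2 - 10*I*c - 24)/(c - 3*I)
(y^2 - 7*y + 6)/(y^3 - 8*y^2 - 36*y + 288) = (y - 1)/(y^2 - 2*y - 48)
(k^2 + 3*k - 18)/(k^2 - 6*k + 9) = (k + 6)/(k - 3)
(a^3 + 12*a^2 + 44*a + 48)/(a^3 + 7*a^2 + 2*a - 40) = (a^2 + 8*a + 12)/(a^2 + 3*a - 10)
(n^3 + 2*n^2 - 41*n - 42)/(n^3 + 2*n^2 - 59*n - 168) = (n^2 - 5*n - 6)/(n^2 - 5*n - 24)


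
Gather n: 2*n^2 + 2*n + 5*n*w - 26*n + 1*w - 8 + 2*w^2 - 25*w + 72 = 2*n^2 + n*(5*w - 24) + 2*w^2 - 24*w + 64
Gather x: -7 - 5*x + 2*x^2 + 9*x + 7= 2*x^2 + 4*x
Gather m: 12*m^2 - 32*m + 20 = 12*m^2 - 32*m + 20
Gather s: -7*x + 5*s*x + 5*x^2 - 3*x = 5*s*x + 5*x^2 - 10*x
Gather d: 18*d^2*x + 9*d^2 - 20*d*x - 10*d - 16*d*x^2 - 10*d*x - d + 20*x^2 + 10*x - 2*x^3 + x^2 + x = d^2*(18*x + 9) + d*(-16*x^2 - 30*x - 11) - 2*x^3 + 21*x^2 + 11*x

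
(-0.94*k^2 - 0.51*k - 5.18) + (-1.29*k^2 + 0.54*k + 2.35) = -2.23*k^2 + 0.03*k - 2.83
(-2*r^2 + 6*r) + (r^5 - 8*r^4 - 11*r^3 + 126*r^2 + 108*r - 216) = r^5 - 8*r^4 - 11*r^3 + 124*r^2 + 114*r - 216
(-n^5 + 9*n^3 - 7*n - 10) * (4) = -4*n^5 + 36*n^3 - 28*n - 40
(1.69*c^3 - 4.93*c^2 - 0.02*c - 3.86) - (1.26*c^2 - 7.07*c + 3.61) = 1.69*c^3 - 6.19*c^2 + 7.05*c - 7.47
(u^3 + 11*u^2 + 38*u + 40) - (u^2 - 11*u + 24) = u^3 + 10*u^2 + 49*u + 16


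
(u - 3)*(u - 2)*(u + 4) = u^3 - u^2 - 14*u + 24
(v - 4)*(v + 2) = v^2 - 2*v - 8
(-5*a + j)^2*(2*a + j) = 50*a^3 + 5*a^2*j - 8*a*j^2 + j^3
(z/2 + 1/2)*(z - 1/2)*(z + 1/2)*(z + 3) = z^4/2 + 2*z^3 + 11*z^2/8 - z/2 - 3/8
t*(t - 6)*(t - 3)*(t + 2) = t^4 - 7*t^3 + 36*t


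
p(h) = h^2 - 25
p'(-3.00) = -6.00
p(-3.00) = -16.00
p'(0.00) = 0.00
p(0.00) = -25.00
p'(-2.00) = -4.00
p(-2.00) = -21.00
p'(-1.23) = -2.46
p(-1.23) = -23.49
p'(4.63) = 9.26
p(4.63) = -3.56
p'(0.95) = 1.90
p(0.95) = -24.10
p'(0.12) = 0.24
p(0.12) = -24.99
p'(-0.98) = -1.96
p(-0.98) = -24.04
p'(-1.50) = -3.00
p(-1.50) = -22.75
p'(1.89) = 3.78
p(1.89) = -21.43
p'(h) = 2*h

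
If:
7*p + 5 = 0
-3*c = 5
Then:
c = -5/3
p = -5/7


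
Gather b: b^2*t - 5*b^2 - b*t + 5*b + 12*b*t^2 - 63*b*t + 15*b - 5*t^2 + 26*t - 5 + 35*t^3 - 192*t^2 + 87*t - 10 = b^2*(t - 5) + b*(12*t^2 - 64*t + 20) + 35*t^3 - 197*t^2 + 113*t - 15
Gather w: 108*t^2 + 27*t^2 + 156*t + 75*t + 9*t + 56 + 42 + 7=135*t^2 + 240*t + 105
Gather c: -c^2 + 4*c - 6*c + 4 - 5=-c^2 - 2*c - 1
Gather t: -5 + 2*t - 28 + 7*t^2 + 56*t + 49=7*t^2 + 58*t + 16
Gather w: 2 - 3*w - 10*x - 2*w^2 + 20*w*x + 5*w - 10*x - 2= -2*w^2 + w*(20*x + 2) - 20*x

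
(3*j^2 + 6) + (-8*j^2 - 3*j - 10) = -5*j^2 - 3*j - 4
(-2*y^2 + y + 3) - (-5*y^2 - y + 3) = 3*y^2 + 2*y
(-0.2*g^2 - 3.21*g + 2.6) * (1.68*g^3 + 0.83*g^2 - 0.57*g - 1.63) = -0.336*g^5 - 5.5588*g^4 + 1.8177*g^3 + 4.3137*g^2 + 3.7503*g - 4.238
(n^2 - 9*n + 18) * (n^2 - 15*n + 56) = n^4 - 24*n^3 + 209*n^2 - 774*n + 1008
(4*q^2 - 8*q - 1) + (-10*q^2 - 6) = -6*q^2 - 8*q - 7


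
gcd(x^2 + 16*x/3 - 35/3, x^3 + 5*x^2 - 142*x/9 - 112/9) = x + 7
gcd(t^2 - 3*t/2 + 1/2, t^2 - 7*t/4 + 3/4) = t - 1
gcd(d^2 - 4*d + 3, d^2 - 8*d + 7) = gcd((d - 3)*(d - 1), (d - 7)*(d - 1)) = d - 1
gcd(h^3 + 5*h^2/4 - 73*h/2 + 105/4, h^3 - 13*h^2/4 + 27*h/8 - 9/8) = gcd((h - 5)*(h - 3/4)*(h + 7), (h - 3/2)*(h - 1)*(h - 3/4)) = h - 3/4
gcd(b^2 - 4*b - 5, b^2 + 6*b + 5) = b + 1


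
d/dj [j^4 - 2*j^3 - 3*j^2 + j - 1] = 4*j^3 - 6*j^2 - 6*j + 1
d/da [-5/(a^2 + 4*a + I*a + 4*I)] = 5*(2*a + 4 + I)/(a^2 + 4*a + I*a + 4*I)^2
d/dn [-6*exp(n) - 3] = -6*exp(n)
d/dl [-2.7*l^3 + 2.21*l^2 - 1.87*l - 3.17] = -8.1*l^2 + 4.42*l - 1.87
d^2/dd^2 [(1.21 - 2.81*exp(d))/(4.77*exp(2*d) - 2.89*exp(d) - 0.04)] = (-63.935649*exp(4*d) + 71.3873430000001*exp(3*d) - 53.257527*exp(2*d) + 11.354349*exp(d) - 0.144372)*exp(d)/(108.531333*exp(6*d) - 197.267643*exp(5*d) + 116.788203*exp(4*d) - 20.829097*exp(3*d) - 0.979356*exp(2*d) - 0.013872*exp(d) - 6.4e-5)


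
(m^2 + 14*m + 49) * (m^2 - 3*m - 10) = m^4 + 11*m^3 - 3*m^2 - 287*m - 490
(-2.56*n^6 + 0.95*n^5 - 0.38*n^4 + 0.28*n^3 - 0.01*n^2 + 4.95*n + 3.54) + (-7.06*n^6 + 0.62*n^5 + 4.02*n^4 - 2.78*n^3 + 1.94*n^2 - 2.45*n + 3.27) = -9.62*n^6 + 1.57*n^5 + 3.64*n^4 - 2.5*n^3 + 1.93*n^2 + 2.5*n + 6.81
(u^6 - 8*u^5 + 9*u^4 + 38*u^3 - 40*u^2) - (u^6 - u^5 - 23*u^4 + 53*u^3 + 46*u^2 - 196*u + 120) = -7*u^5 + 32*u^4 - 15*u^3 - 86*u^2 + 196*u - 120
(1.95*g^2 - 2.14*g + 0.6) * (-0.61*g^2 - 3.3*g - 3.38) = -1.1895*g^4 - 5.1296*g^3 + 0.105000000000001*g^2 + 5.2532*g - 2.028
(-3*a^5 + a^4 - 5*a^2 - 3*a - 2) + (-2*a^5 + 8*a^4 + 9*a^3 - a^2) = -5*a^5 + 9*a^4 + 9*a^3 - 6*a^2 - 3*a - 2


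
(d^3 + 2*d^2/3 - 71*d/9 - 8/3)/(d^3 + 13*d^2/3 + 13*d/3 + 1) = (d - 8/3)/(d + 1)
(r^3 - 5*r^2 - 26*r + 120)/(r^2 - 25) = (r^2 - 10*r + 24)/(r - 5)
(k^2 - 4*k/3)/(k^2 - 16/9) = 3*k/(3*k + 4)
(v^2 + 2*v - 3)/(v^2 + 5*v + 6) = (v - 1)/(v + 2)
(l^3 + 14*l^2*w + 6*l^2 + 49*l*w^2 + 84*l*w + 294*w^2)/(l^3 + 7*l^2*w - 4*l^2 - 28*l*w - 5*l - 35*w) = (l^2 + 7*l*w + 6*l + 42*w)/(l^2 - 4*l - 5)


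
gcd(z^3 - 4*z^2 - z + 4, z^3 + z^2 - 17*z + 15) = z - 1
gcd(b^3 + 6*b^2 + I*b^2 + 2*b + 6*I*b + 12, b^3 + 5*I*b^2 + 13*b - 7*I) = b - I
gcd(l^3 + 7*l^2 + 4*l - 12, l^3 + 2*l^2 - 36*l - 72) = l^2 + 8*l + 12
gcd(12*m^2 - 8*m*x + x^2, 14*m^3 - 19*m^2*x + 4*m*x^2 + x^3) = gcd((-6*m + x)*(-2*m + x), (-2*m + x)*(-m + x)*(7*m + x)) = -2*m + x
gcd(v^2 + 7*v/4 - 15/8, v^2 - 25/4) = v + 5/2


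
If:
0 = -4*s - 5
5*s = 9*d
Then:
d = -25/36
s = -5/4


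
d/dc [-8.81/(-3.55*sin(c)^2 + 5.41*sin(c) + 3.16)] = (47.6621 - 62.551*sin(c))*cos(c)/(-3.55*sin(c)^2 + 5.41*sin(c) + 3.16)^2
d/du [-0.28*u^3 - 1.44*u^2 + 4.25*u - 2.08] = -0.84*u^2 - 2.88*u + 4.25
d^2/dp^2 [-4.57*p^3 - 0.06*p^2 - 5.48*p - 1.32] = -27.42*p - 0.12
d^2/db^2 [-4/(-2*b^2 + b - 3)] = 8*(-4*b^2 + 2*b + (4*b - 1)^2 - 6)/(2*b^2 - b + 3)^3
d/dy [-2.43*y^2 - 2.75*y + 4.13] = -4.86*y - 2.75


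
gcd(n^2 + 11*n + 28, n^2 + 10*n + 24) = n + 4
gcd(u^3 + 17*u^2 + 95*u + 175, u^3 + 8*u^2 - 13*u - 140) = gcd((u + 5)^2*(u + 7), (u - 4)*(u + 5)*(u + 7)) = u^2 + 12*u + 35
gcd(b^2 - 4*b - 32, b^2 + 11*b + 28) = b + 4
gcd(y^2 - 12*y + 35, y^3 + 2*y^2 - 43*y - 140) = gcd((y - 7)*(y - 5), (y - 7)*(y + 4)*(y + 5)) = y - 7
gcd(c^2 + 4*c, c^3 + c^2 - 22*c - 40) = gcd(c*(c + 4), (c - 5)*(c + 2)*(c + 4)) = c + 4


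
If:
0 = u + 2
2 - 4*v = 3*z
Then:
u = -2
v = 1/2 - 3*z/4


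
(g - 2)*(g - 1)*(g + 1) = g^3 - 2*g^2 - g + 2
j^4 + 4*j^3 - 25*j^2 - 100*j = j*(j - 5)*(j + 4)*(j + 5)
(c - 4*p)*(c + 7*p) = c^2 + 3*c*p - 28*p^2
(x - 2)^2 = x^2 - 4*x + 4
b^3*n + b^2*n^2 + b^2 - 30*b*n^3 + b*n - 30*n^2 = (b - 5*n)*(b + 6*n)*(b*n + 1)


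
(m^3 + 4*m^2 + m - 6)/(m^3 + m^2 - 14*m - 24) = (m - 1)/(m - 4)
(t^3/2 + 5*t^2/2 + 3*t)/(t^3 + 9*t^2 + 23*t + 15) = t*(t + 2)/(2*(t^2 + 6*t + 5))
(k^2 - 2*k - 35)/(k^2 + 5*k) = (k - 7)/k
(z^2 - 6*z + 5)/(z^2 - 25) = (z - 1)/(z + 5)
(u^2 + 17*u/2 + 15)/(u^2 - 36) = (u + 5/2)/(u - 6)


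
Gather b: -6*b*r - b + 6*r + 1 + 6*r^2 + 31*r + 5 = b*(-6*r - 1) + 6*r^2 + 37*r + 6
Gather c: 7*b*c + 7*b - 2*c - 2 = 7*b + c*(7*b - 2) - 2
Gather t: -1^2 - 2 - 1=-4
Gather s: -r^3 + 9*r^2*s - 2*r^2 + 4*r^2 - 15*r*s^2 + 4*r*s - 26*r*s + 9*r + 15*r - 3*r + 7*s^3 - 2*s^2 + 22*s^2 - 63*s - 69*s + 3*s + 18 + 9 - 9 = -r^3 + 2*r^2 + 21*r + 7*s^3 + s^2*(20 - 15*r) + s*(9*r^2 - 22*r - 129) + 18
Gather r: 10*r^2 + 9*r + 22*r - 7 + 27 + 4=10*r^2 + 31*r + 24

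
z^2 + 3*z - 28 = (z - 4)*(z + 7)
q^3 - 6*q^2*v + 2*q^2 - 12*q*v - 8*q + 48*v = (q - 2)*(q + 4)*(q - 6*v)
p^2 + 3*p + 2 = (p + 1)*(p + 2)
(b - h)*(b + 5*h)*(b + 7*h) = b^3 + 11*b^2*h + 23*b*h^2 - 35*h^3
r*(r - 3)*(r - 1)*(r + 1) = r^4 - 3*r^3 - r^2 + 3*r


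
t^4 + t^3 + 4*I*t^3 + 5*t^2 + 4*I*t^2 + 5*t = t*(t + 1)*(t - I)*(t + 5*I)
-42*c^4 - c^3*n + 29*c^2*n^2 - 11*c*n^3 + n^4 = (-7*c + n)*(-3*c + n)*(-2*c + n)*(c + n)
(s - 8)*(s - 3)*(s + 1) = s^3 - 10*s^2 + 13*s + 24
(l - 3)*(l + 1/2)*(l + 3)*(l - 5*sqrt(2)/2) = l^4 - 5*sqrt(2)*l^3/2 + l^3/2 - 9*l^2 - 5*sqrt(2)*l^2/4 - 9*l/2 + 45*sqrt(2)*l/2 + 45*sqrt(2)/4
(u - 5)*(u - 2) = u^2 - 7*u + 10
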